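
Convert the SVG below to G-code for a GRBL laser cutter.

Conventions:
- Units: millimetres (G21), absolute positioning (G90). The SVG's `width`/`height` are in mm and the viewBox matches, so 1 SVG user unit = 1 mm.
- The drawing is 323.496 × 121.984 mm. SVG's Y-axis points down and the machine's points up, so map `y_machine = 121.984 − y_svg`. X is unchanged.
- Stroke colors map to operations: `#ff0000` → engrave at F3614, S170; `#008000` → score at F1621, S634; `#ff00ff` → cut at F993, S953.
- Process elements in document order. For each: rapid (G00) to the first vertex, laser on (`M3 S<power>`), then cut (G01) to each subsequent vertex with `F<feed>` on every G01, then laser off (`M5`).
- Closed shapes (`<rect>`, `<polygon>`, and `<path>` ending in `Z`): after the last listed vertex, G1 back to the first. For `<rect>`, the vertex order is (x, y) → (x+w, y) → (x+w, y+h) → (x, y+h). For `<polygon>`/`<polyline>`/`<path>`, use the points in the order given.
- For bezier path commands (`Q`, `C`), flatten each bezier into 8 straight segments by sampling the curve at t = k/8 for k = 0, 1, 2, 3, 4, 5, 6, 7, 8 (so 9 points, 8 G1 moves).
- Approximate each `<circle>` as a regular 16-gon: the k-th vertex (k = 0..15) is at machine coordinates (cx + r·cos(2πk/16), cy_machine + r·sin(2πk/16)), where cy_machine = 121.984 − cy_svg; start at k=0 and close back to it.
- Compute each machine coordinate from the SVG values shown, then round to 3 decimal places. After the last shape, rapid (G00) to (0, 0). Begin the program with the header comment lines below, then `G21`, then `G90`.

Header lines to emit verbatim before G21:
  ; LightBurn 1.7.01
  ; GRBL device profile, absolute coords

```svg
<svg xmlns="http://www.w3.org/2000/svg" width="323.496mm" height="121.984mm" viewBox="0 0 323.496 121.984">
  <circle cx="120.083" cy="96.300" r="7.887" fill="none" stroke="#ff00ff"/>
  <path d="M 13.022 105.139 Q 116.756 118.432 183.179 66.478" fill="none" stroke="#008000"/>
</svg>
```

viewBox `0 0 323.496 121.984` with mm width/height → 1 unit = 1 mm. Flip: y_m = 121.984 − y_svg.

**Shape 1** — `<circle>` circle, stroke `#ff00ff` → cut (S953, F993). Machine vertices: (127.970,25.684) → (127.370,28.702) → (125.660,31.261) → (123.101,32.971) → (120.083,33.571) → (117.065,32.971) → (114.506,31.261) → (112.796,28.702) → (112.196,25.684) → (112.796,22.666) → (114.506,20.107) → (117.065,18.397) → (120.083,17.797) → (123.101,18.397) → (125.660,20.107) → (127.370,22.666) → (127.970,25.684). Closed: final G1 returns to the first vertex.

**Shape 2** — `<path>` quadratic bezier, stroke `#008000` → score (S634, F1621). Control points (SVG): P0=(13.022,105.139), P1=(116.756,118.432), P2=(183.179,66.478); sampled at t=k/8. Machine vertices: (13.022,16.845) → (38.373,14.541) → (62.557,14.276) → (85.576,16.051) → (107.428,19.864) → (128.115,25.716) → (147.636,33.607) → (165.990,43.537) → (183.179,55.506). Open path.

; LightBurn 1.7.01
; GRBL device profile, absolute coords
G21
G90
G00 X127.970 Y25.684
M3 S953
G01 X127.370 Y28.702 F993
G01 X125.660 Y31.261 F993
G01 X123.101 Y32.971 F993
G01 X120.083 Y33.571 F993
G01 X117.065 Y32.971 F993
G01 X114.506 Y31.261 F993
G01 X112.796 Y28.702 F993
G01 X112.196 Y25.684 F993
G01 X112.796 Y22.666 F993
G01 X114.506 Y20.107 F993
G01 X117.065 Y18.397 F993
G01 X120.083 Y17.797 F993
G01 X123.101 Y18.397 F993
G01 X125.660 Y20.107 F993
G01 X127.370 Y22.666 F993
G01 X127.970 Y25.684 F993
M5
G00 X13.022 Y16.845
M3 S634
G01 X38.373 Y14.541 F1621
G01 X62.557 Y14.276 F1621
G01 X85.576 Y16.051 F1621
G01 X107.428 Y19.864 F1621
G01 X128.115 Y25.716 F1621
G01 X147.636 Y33.607 F1621
G01 X165.990 Y43.537 F1621
G01 X183.179 Y55.506 F1621
M5
G00 X0.000 Y0.000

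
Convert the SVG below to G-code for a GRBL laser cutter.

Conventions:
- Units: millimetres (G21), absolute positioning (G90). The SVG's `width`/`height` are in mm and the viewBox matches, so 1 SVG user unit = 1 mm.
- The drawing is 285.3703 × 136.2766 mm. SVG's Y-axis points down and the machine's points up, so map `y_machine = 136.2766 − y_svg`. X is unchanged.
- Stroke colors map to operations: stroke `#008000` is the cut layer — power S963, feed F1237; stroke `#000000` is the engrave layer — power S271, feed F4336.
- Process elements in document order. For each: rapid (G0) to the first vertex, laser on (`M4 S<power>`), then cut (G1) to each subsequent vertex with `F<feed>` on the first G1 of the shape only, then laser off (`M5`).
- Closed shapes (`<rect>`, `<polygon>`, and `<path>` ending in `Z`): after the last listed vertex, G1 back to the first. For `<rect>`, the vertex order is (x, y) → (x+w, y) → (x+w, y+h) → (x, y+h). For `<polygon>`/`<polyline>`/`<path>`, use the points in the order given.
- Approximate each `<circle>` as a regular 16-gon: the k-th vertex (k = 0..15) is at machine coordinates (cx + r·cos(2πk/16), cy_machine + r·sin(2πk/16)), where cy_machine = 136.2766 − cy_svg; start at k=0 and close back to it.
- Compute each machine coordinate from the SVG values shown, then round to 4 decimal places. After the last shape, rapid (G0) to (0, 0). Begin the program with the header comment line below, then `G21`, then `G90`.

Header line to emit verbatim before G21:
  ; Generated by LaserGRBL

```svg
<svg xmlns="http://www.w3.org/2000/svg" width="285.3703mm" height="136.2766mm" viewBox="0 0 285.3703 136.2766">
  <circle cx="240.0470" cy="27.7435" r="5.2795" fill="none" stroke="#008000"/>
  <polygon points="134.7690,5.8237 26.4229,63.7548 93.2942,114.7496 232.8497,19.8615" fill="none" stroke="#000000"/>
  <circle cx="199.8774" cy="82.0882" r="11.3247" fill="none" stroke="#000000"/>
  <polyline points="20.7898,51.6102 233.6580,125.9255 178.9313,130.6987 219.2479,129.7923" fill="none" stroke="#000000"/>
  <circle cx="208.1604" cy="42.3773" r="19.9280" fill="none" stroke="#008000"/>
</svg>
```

viewBox `0 0 285.3703 136.2766` with mm width/height → 1 unit = 1 mm. Flip: y_m = 136.2766 − y_svg.

**Shape 1** — `<circle>` circle, stroke `#008000` → cut (S963, F1237). Machine vertices: (245.3265,108.5331) → (244.9246,110.5535) → (243.7802,112.2663) → (242.0674,113.4107) → (240.0470,113.8126) → (238.0266,113.4107) → (236.3138,112.2663) → (235.1694,110.5535) → (234.7675,108.5331) → (235.1694,106.5127) → (236.3138,104.7999) → (238.0266,103.6555) → (240.0470,103.2536) → (242.0674,103.6555) → (243.7802,104.7999) → (244.9246,106.5127) → (245.3265,108.5331). Closed: final G1 returns to the first vertex.

**Shape 2** — `<polygon>` closed polygon, stroke `#000000` → engrave (S271, F4336). Machine vertices: (134.7690,130.4529) → (26.4229,72.5218) → (93.2942,21.5270) → (232.8497,116.4151) → (134.7690,130.4529). Closed: final G1 returns to the first vertex.

**Shape 3** — `<circle>` circle, stroke `#000000` → engrave (S271, F4336). Machine vertices: (211.2021,54.1884) → (210.3401,58.5222) → (207.8852,62.1962) → (204.2112,64.6511) → (199.8774,65.5131) → (195.5436,64.6511) → (191.8696,62.1962) → (189.4147,58.5222) → (188.5527,54.1884) → (189.4147,49.8546) → (191.8696,46.1806) → (195.5436,43.7257) → (199.8774,42.8637) → (204.2112,43.7257) → (207.8852,46.1806) → (210.3401,49.8546) → (211.2021,54.1884). Closed: final G1 returns to the first vertex.

**Shape 4** — `<polyline>` open polyline, stroke `#000000` → engrave (S271, F4336). Machine vertices: (20.7898,84.6664) → (233.6580,10.3511) → (178.9313,5.5779) → (219.2479,6.4843). Open path.

**Shape 5** — `<circle>` circle, stroke `#008000` → cut (S963, F1237). Machine vertices: (228.0884,93.8993) → (226.5715,101.5254) → (222.2516,107.9905) → (215.7865,112.3104) → (208.1604,113.8273) → (200.5343,112.3104) → (194.0692,107.9905) → (189.7493,101.5254) → (188.2324,93.8993) → (189.7493,86.2732) → (194.0692,79.8081) → (200.5343,75.4882) → (208.1604,73.9713) → (215.7865,75.4882) → (222.2516,79.8081) → (226.5715,86.2732) → (228.0884,93.8993). Closed: final G1 returns to the first vertex.

; Generated by LaserGRBL
G21
G90
G0 X245.3265 Y108.5331
M4 S963
G1 X244.9246 Y110.5535 F1237
G1 X243.7802 Y112.2663
G1 X242.0674 Y113.4107
G1 X240.0470 Y113.8126
G1 X238.0266 Y113.4107
G1 X236.3138 Y112.2663
G1 X235.1694 Y110.5535
G1 X234.7675 Y108.5331
G1 X235.1694 Y106.5127
G1 X236.3138 Y104.7999
G1 X238.0266 Y103.6555
G1 X240.0470 Y103.2536
G1 X242.0674 Y103.6555
G1 X243.7802 Y104.7999
G1 X244.9246 Y106.5127
G1 X245.3265 Y108.5331
M5
G0 X134.7690 Y130.4529
M4 S271
G1 X26.4229 Y72.5218 F4336
G1 X93.2942 Y21.5270
G1 X232.8497 Y116.4151
G1 X134.7690 Y130.4529
M5
G0 X211.2021 Y54.1884
M4 S271
G1 X210.3401 Y58.5222 F4336
G1 X207.8852 Y62.1962
G1 X204.2112 Y64.6511
G1 X199.8774 Y65.5131
G1 X195.5436 Y64.6511
G1 X191.8696 Y62.1962
G1 X189.4147 Y58.5222
G1 X188.5527 Y54.1884
G1 X189.4147 Y49.8546
G1 X191.8696 Y46.1806
G1 X195.5436 Y43.7257
G1 X199.8774 Y42.8637
G1 X204.2112 Y43.7257
G1 X207.8852 Y46.1806
G1 X210.3401 Y49.8546
G1 X211.2021 Y54.1884
M5
G0 X20.7898 Y84.6664
M4 S271
G1 X233.6580 Y10.3511 F4336
G1 X178.9313 Y5.5779
G1 X219.2479 Y6.4843
M5
G0 X228.0884 Y93.8993
M4 S963
G1 X226.5715 Y101.5254 F1237
G1 X222.2516 Y107.9905
G1 X215.7865 Y112.3104
G1 X208.1604 Y113.8273
G1 X200.5343 Y112.3104
G1 X194.0692 Y107.9905
G1 X189.7493 Y101.5254
G1 X188.2324 Y93.8993
G1 X189.7493 Y86.2732
G1 X194.0692 Y79.8081
G1 X200.5343 Y75.4882
G1 X208.1604 Y73.9713
G1 X215.7865 Y75.4882
G1 X222.2516 Y79.8081
G1 X226.5715 Y86.2732
G1 X228.0884 Y93.8993
M5
G0 X0.0000 Y0.0000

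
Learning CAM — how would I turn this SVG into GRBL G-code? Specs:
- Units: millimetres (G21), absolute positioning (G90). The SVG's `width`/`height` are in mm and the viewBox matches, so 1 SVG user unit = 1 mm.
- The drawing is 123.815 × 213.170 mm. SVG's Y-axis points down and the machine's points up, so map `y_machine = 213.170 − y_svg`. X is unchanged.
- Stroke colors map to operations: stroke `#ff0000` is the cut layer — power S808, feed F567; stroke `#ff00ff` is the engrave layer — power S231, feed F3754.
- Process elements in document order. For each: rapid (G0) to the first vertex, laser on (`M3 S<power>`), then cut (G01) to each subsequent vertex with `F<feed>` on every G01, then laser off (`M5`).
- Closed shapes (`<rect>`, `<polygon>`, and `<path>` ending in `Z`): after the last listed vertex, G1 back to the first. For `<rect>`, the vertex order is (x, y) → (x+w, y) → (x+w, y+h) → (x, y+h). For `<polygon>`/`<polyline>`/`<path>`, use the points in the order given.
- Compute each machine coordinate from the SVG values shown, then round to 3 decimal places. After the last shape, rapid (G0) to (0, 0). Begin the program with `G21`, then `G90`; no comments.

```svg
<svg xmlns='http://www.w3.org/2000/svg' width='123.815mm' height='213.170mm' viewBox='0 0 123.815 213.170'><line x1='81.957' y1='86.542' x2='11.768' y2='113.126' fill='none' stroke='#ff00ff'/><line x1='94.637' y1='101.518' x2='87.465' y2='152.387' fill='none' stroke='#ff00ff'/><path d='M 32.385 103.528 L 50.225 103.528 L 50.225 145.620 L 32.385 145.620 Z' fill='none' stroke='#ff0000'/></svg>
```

G21
G90
G0 X81.957 Y126.628
M3 S231
G01 X11.768 Y100.044 F3754
M5
G0 X94.637 Y111.652
M3 S231
G01 X87.465 Y60.783 F3754
M5
G0 X32.385 Y109.642
M3 S808
G01 X50.225 Y109.642 F567
G01 X50.225 Y67.550 F567
G01 X32.385 Y67.550 F567
G01 X32.385 Y109.642 F567
M5
G0 X0.000 Y0.000

1 u = 1 mm; y_m = 213.170 − y.

[1] `<line>` line segment, #ff00ff→engrave S231 F3754: (81.957,126.628) → (11.768,100.044)

[2] `<line>` line segment, #ff00ff→engrave S231 F3754: (94.637,111.652) → (87.465,60.783)

[3] `<path>` rectangle, #ff0000→cut S808 F567: (32.385,109.642) → (50.225,109.642) → (50.225,67.550) → (32.385,67.550) → (32.385,109.642) (closed)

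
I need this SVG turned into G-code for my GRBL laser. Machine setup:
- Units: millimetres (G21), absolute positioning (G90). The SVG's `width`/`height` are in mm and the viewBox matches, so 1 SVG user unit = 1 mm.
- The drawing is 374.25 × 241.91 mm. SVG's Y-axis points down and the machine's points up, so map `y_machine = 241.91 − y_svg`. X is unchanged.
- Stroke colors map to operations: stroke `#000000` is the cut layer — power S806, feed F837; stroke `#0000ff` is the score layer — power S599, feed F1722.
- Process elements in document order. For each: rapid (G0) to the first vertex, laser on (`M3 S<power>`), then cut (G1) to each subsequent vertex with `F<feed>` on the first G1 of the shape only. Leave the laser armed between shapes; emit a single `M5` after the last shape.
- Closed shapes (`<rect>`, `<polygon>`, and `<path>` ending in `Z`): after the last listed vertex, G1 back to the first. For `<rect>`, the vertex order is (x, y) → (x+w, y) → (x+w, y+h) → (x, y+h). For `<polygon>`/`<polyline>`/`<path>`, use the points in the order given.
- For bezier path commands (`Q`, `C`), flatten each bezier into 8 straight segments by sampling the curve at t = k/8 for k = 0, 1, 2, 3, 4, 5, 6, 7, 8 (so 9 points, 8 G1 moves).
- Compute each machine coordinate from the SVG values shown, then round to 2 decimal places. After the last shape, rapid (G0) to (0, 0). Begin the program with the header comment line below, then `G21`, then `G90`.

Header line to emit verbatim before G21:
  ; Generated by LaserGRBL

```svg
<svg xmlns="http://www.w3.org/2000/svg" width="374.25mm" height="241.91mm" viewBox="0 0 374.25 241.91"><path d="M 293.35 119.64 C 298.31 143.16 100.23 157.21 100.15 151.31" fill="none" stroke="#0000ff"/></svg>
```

; Generated by LaserGRBL
G21
G90
G0 X293.35 Y122.27
M3 S599
G1 X286.48 Y113.91 F1722
G1 X265.27 Y106.57
G1 X234.42 Y100.36
G1 X198.64 Y95.40
G1 X162.62 Y91.83
G1 X131.07 Y89.75
G1 X108.68 Y89.30
G1 X100.15 Y90.60
M5
G0 X0.00 Y0.00

viewBox `0 0 374.25 241.91` with mm width/height → 1 unit = 1 mm. Flip: y_m = 241.91 − y_svg.

**Shape 1** — `<path>` cubic bezier, stroke `#0000ff` → score (S599, F1722). Control points (SVG): P0=(293.35,119.64), P1=(298.31,143.16), P2=(100.23,157.21), P3=(100.15,151.31); sampled at t=k/8. Machine vertices: (293.35,122.27) → (286.48,113.91) → (265.27,106.57) → (234.42,100.36) → (198.64,95.40) → (162.62,91.83) → (131.07,89.75) → (108.68,89.30) → (100.15,90.60). Open path.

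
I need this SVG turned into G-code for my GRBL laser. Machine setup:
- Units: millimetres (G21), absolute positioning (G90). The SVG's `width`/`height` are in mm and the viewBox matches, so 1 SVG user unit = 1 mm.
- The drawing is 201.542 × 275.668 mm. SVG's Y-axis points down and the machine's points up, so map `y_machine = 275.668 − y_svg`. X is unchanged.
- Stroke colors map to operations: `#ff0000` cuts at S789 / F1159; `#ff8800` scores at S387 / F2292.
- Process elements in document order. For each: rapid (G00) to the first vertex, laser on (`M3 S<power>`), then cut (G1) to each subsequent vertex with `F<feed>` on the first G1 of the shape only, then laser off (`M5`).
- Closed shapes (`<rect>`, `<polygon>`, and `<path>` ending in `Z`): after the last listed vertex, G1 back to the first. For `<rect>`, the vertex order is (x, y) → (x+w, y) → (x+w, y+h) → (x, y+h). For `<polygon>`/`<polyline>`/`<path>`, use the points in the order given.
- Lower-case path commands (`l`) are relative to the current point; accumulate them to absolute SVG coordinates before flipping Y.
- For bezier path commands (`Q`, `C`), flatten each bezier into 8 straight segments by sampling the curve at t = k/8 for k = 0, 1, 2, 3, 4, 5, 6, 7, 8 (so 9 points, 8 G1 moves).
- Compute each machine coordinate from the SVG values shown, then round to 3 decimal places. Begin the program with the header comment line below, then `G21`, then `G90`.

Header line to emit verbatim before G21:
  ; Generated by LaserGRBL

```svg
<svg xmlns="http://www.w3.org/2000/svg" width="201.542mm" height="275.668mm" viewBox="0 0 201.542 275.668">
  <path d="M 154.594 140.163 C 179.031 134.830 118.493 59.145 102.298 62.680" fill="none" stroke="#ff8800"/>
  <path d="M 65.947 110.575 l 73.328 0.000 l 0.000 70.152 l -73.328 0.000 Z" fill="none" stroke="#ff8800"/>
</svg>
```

; Generated by LaserGRBL
G21
G90
G00 X154.594 Y135.505
M3 S387
G1 X160.027 Y140.510 F2292
G1 X159.010 Y150.359
G1 X153.056 Y163.297
G1 X143.683 Y177.572
G1 X132.405 Y191.432
G1 X120.738 Y203.123
G1 X110.197 Y210.892
G1 X102.298 Y212.988
M5
G00 X65.947 Y165.093
M3 S387
G1 X139.275 Y165.093 F2292
G1 X139.275 Y94.941
G1 X65.947 Y94.941
G1 X65.947 Y165.093
M5

1 u = 1 mm; y_m = 275.668 − y.

[1] `<path>` cubic bezier, #ff8800→score S387 F2292: (154.594,135.505) → (160.027,140.510) → (159.010,150.359) → (153.056,163.297) → (143.683,177.572) → (132.405,191.432) → (120.738,203.123) → (110.197,210.892) → (102.298,212.988)

[2] `<path>` rectangle, #ff8800→score S387 F2292: (65.947,165.093) → (139.275,165.093) → (139.275,94.941) → (65.947,94.941) → (65.947,165.093) (closed)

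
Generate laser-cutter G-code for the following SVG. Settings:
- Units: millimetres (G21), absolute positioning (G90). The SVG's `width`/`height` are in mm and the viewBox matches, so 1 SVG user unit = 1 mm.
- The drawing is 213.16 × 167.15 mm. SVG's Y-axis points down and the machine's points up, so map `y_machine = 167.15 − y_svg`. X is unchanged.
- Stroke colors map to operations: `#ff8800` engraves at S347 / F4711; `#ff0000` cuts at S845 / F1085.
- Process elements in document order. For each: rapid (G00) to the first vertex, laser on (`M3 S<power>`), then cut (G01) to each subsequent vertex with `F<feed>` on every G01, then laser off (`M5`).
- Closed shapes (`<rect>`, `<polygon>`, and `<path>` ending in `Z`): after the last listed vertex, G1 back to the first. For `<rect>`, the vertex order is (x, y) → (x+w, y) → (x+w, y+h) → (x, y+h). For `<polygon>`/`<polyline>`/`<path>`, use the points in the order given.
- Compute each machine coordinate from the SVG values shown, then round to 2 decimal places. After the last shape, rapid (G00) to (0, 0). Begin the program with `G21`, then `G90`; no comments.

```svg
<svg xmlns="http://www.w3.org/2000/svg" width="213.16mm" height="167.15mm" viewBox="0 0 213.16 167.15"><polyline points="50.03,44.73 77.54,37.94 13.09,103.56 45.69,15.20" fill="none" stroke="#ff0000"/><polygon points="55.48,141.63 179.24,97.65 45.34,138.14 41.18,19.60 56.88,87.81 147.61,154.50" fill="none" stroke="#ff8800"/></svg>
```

G21
G90
G00 X50.03 Y122.42
M3 S845
G01 X77.54 Y129.21 F1085
G01 X13.09 Y63.59 F1085
G01 X45.69 Y151.95 F1085
M5
G00 X55.48 Y25.52
M3 S347
G01 X179.24 Y69.50 F4711
G01 X45.34 Y29.01 F4711
G01 X41.18 Y147.55 F4711
G01 X56.88 Y79.34 F4711
G01 X147.61 Y12.65 F4711
G01 X55.48 Y25.52 F4711
M5
G00 X0.00 Y0.00

viewBox `0 0 213.16 167.15` with mm width/height → 1 unit = 1 mm. Flip: y_m = 167.15 − y_svg.

**Shape 1** — `<polyline>` open polyline, stroke `#ff0000` → cut (S845, F1085). Machine vertices: (50.03,122.42) → (77.54,129.21) → (13.09,63.59) → (45.69,151.95). Open path.

**Shape 2** — `<polygon>` closed polygon, stroke `#ff8800` → engrave (S347, F4711). Machine vertices: (55.48,25.52) → (179.24,69.50) → (45.34,29.01) → (41.18,147.55) → (56.88,79.34) → (147.61,12.65) → (55.48,25.52). Closed: final G1 returns to the first vertex.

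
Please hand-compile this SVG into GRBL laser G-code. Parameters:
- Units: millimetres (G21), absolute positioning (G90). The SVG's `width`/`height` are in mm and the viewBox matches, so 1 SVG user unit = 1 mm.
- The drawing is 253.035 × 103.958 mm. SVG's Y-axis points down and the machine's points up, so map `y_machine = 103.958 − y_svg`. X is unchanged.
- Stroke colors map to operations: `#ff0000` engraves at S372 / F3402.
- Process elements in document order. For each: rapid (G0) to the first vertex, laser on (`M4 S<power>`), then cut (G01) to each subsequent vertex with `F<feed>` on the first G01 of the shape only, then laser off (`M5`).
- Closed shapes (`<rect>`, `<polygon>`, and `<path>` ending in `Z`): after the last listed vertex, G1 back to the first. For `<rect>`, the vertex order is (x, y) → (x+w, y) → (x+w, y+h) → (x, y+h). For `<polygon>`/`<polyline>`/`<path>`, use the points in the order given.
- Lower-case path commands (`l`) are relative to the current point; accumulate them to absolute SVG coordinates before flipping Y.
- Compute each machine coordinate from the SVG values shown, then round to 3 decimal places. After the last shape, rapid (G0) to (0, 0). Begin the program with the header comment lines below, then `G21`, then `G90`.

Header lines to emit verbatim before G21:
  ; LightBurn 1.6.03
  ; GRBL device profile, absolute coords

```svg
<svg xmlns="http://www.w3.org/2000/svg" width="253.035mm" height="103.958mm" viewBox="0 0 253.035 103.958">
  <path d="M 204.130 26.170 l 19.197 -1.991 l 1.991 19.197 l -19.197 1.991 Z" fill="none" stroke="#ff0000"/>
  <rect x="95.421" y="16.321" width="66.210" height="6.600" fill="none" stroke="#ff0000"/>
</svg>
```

; LightBurn 1.6.03
; GRBL device profile, absolute coords
G21
G90
G0 X204.130 Y77.788
M4 S372
G01 X223.327 Y79.779 F3402
G01 X225.318 Y60.582
G01 X206.121 Y58.591
G01 X204.130 Y77.788
M5
G0 X95.421 Y87.637
M4 S372
G01 X161.631 Y87.637 F3402
G01 X161.631 Y81.037
G01 X95.421 Y81.037
G01 X95.421 Y87.637
M5
G0 X0.000 Y0.000

Since the viewBox matches the mm dimensions, user units are millimetres directly. The only transform is the Y-flip y_m = 103.958 − y_svg.

Shape 1 is a regular polygon drawn with `<path>`. Its stroke #ff0000 means engrave at S372, F3402. After flipping Y the toolpath is (204.130,77.788) → (223.327,79.779) → (225.318,60.582) → (206.121,58.591) → (204.130,77.788), returning to the start.

Shape 2 is a rectangle drawn with `<rect>`. Its stroke #ff0000 means engrave at S372, F3402. After flipping Y the toolpath is (95.421,87.637) → (161.631,87.637) → (161.631,81.037) → (95.421,81.037) → (95.421,87.637), returning to the start.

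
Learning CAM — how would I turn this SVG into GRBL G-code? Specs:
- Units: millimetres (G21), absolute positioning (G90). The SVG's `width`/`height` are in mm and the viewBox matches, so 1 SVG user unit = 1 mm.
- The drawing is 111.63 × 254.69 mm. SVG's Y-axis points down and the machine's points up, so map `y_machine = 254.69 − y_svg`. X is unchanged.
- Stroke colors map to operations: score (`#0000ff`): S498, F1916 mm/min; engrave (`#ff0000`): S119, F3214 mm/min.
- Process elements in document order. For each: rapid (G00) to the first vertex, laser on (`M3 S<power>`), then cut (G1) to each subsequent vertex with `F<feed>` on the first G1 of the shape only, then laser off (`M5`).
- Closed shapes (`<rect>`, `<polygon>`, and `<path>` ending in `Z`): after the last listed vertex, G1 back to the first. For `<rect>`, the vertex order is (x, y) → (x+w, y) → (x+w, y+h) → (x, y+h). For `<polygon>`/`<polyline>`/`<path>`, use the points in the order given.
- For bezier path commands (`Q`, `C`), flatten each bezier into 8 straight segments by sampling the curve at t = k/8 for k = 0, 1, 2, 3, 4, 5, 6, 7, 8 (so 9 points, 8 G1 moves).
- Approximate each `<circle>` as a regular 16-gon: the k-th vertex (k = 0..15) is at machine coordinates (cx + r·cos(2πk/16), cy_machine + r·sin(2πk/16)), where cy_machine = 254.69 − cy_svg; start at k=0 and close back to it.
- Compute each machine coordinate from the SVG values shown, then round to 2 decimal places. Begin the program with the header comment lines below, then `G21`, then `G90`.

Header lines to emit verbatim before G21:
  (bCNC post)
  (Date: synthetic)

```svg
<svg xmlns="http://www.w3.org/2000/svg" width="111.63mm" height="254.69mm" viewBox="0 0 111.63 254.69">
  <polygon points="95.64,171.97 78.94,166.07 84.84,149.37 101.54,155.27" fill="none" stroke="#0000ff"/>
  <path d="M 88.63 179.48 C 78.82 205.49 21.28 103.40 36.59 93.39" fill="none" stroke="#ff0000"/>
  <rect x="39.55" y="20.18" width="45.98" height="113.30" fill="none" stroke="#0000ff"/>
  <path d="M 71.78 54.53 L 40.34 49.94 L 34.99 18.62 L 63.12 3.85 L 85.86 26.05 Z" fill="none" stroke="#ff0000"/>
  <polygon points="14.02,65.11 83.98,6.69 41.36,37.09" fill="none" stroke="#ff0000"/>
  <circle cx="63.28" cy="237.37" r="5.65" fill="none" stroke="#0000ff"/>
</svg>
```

Since the viewBox matches the mm dimensions, user units are millimetres directly. The only transform is the Y-flip y_m = 254.69 − y_svg.

Shape 1 is a regular polygon drawn with `<polygon>`. Its stroke #0000ff means score at S498, F1916. After flipping Y the toolpath is (95.64,82.72) → (78.94,88.62) → (84.84,105.32) → (101.54,99.42) → (95.64,82.72), returning to the start.

Shape 2 is a cubic bezier drawn with `<path>`. Its stroke #ff0000 means engrave at S119, F3214. After flipping Y the toolpath is (88.63,75.21) → (82.95,71.03) → (74.21,76.28) → (63.82,88.38) → (53.19,104.75) → (43.74,122.80) → (36.88,139.97) → (34.03,153.66) → (36.59,161.30).

Shape 3 is a rectangle drawn with `<rect>`. Its stroke #0000ff means score at S498, F1916. After flipping Y the toolpath is (39.55,234.51) → (85.53,234.51) → (85.53,121.21) → (39.55,121.21) → (39.55,234.51), returning to the start.

Shape 4 is a regular polygon drawn with `<path>`. Its stroke #ff0000 means engrave at S119, F3214. After flipping Y the toolpath is (71.78,200.16) → (40.34,204.75) → (34.99,236.07) → (63.12,250.84) → (85.86,228.64) → (71.78,200.16), returning to the start.

Shape 5 is a closed polygon drawn with `<polygon>`. Its stroke #ff0000 means engrave at S119, F3214. After flipping Y the toolpath is (14.02,189.58) → (83.98,248.00) → (41.36,217.60) → (14.02,189.58), returning to the start.

Shape 6 is a circle drawn with `<circle>`. Its stroke #0000ff means score at S498, F1916. After flipping Y the toolpath is (68.93,17.32) → (68.50,19.48) → (67.28,21.32) → (65.44,22.54) → (63.28,22.97) → (61.12,22.54) → (59.28,21.32) → (58.06,19.48) → (57.63,17.32) → (58.06,15.16) → (59.28,13.32) → (61.12,12.10) → (63.28,11.67) → (65.44,12.10) → (67.28,13.32) → (68.50,15.16) → (68.93,17.32), returning to the start.

(bCNC post)
(Date: synthetic)
G21
G90
G00 X95.64 Y82.72
M3 S498
G1 X78.94 Y88.62 F1916
G1 X84.84 Y105.32
G1 X101.54 Y99.42
G1 X95.64 Y82.72
M5
G00 X88.63 Y75.21
M3 S119
G1 X82.95 Y71.03 F3214
G1 X74.21 Y76.28
G1 X63.82 Y88.38
G1 X53.19 Y104.75
G1 X43.74 Y122.80
G1 X36.88 Y139.97
G1 X34.03 Y153.66
G1 X36.59 Y161.30
M5
G00 X39.55 Y234.51
M3 S498
G1 X85.53 Y234.51 F1916
G1 X85.53 Y121.21
G1 X39.55 Y121.21
G1 X39.55 Y234.51
M5
G00 X71.78 Y200.16
M3 S119
G1 X40.34 Y204.75 F3214
G1 X34.99 Y236.07
G1 X63.12 Y250.84
G1 X85.86 Y228.64
G1 X71.78 Y200.16
M5
G00 X14.02 Y189.58
M3 S119
G1 X83.98 Y248.00 F3214
G1 X41.36 Y217.60
G1 X14.02 Y189.58
M5
G00 X68.93 Y17.32
M3 S498
G1 X68.50 Y19.48 F1916
G1 X67.28 Y21.32
G1 X65.44 Y22.54
G1 X63.28 Y22.97
G1 X61.12 Y22.54
G1 X59.28 Y21.32
G1 X58.06 Y19.48
G1 X57.63 Y17.32
G1 X58.06 Y15.16
G1 X59.28 Y13.32
G1 X61.12 Y12.10
G1 X63.28 Y11.67
G1 X65.44 Y12.10
G1 X67.28 Y13.32
G1 X68.50 Y15.16
G1 X68.93 Y17.32
M5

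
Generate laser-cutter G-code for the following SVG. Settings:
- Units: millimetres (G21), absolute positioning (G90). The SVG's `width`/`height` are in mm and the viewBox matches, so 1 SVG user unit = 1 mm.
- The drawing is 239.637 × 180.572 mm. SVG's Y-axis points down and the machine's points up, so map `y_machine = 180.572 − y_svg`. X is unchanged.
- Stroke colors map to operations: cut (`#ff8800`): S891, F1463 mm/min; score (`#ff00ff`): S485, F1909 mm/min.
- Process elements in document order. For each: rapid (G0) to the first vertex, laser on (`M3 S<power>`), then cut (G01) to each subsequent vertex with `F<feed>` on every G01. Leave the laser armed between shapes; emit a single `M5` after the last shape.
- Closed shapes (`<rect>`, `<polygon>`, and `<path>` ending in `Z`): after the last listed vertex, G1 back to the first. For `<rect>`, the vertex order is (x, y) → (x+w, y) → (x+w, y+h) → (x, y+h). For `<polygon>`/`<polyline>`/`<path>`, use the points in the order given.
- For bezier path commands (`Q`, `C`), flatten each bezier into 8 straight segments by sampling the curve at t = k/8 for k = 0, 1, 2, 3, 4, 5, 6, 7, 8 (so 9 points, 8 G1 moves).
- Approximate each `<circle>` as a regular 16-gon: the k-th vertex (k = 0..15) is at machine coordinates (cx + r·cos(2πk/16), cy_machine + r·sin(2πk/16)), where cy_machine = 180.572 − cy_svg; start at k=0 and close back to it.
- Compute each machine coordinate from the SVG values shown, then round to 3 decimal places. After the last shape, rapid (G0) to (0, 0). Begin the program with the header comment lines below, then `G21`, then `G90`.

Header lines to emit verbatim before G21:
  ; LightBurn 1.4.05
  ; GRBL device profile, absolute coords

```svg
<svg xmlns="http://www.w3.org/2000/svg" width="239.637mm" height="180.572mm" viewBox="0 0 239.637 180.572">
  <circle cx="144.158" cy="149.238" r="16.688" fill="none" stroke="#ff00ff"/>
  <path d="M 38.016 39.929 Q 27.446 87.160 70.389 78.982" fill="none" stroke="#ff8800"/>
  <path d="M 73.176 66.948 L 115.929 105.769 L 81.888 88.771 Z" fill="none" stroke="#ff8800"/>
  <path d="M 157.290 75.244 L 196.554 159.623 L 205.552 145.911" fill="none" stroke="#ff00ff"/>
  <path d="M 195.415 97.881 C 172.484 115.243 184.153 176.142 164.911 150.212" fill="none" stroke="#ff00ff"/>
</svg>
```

Since the viewBox matches the mm dimensions, user units are millimetres directly. The only transform is the Y-flip y_m = 180.572 − y_svg.

Shape 1 is a circle drawn with `<circle>`. Its stroke #ff00ff means score at S485, F1909. After flipping Y the toolpath is (160.846,31.334) → (159.576,37.720) → (155.958,43.134) → (150.544,46.752) → (144.158,48.022) → (137.772,46.752) → (132.358,43.134) → (128.740,37.720) → (127.470,31.334) → (128.740,24.948) → (132.358,19.534) → (137.772,15.916) → (144.158,14.646) → (150.544,15.916) → (155.958,19.534) → (159.576,24.948) → (160.846,31.334), returning to the start.

Shape 2 is a quadratic bezier drawn with `<path>`. Its stroke #ff8800 means cut at S891, F1463. After flipping Y the toolpath is (38.016,140.643) → (36.210,129.701) → (36.076,120.491) → (37.614,113.012) → (40.824,107.264) → (45.707,103.248) → (52.262,100.964) → (60.489,100.411) → (70.389,101.590).

Shape 3 is a closed polygon drawn with `<path>`. Its stroke #ff8800 means cut at S891, F1463. After flipping Y the toolpath is (73.176,113.624) → (115.929,74.803) → (81.888,91.801) → (73.176,113.624), returning to the start.

Shape 4 is a open polyline drawn with `<path>`. Its stroke #ff00ff means score at S485, F1909. After flipping Y the toolpath is (157.290,105.328) → (196.554,20.949) → (205.552,34.661).

Shape 5 is a cubic bezier drawn with `<path>`. Its stroke #ff00ff means score at S485, F1909. After flipping Y the toolpath is (195.415,82.691) → (188.310,74.394) → (183.681,63.543) → (180.760,51.666) → (178.780,40.291) → (176.972,30.945) → (174.570,25.156) → (170.806,24.452) → (164.911,30.360).

; LightBurn 1.4.05
; GRBL device profile, absolute coords
G21
G90
G0 X160.846 Y31.334
M3 S485
G01 X159.576 Y37.720 F1909
G01 X155.958 Y43.134 F1909
G01 X150.544 Y46.752 F1909
G01 X144.158 Y48.022 F1909
G01 X137.772 Y46.752 F1909
G01 X132.358 Y43.134 F1909
G01 X128.740 Y37.720 F1909
G01 X127.470 Y31.334 F1909
G01 X128.740 Y24.948 F1909
G01 X132.358 Y19.534 F1909
G01 X137.772 Y15.916 F1909
G01 X144.158 Y14.646 F1909
G01 X150.544 Y15.916 F1909
G01 X155.958 Y19.534 F1909
G01 X159.576 Y24.948 F1909
G01 X160.846 Y31.334 F1909
G0 X38.016 Y140.643
M3 S891
G01 X36.210 Y129.701 F1463
G01 X36.076 Y120.491 F1463
G01 X37.614 Y113.012 F1463
G01 X40.824 Y107.264 F1463
G01 X45.707 Y103.248 F1463
G01 X52.262 Y100.964 F1463
G01 X60.489 Y100.411 F1463
G01 X70.389 Y101.590 F1463
G0 X73.176 Y113.624
M3 S891
G01 X115.929 Y74.803 F1463
G01 X81.888 Y91.801 F1463
G01 X73.176 Y113.624 F1463
G0 X157.290 Y105.328
M3 S485
G01 X196.554 Y20.949 F1909
G01 X205.552 Y34.661 F1909
G0 X195.415 Y82.691
M3 S485
G01 X188.310 Y74.394 F1909
G01 X183.681 Y63.543 F1909
G01 X180.760 Y51.666 F1909
G01 X178.780 Y40.291 F1909
G01 X176.972 Y30.945 F1909
G01 X174.570 Y25.156 F1909
G01 X170.806 Y24.452 F1909
G01 X164.911 Y30.360 F1909
M5
G0 X0.000 Y0.000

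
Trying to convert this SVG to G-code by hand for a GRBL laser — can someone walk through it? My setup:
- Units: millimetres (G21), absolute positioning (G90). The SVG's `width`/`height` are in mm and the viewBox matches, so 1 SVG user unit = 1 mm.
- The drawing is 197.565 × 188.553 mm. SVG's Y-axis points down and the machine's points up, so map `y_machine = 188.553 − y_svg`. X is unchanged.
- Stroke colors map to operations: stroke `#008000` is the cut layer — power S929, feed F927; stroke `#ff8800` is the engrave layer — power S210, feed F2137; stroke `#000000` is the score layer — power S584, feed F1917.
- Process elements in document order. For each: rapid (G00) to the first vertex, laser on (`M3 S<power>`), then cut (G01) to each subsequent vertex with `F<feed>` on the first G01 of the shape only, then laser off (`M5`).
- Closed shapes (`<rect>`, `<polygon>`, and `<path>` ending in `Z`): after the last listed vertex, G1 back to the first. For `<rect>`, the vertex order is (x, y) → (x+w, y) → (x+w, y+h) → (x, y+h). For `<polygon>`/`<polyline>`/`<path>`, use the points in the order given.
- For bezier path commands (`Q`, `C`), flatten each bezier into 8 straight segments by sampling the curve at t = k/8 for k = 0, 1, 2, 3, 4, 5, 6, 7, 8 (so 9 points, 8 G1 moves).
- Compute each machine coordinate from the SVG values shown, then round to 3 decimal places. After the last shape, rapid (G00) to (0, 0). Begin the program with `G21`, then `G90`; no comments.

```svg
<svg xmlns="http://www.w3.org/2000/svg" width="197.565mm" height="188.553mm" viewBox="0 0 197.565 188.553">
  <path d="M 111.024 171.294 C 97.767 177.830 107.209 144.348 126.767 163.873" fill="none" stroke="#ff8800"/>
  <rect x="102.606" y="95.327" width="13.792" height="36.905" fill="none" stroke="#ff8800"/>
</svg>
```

viewBox `0 0 197.565 188.553` with mm width/height → 1 unit = 1 mm. Flip: y_m = 188.553 − y_svg.

**Shape 1** — `<path>` cubic bezier, stroke `#ff8800` → engrave (S210, F2137). Control points (SVG): P0=(111.024,171.294), P1=(97.767,177.830), P2=(107.209,144.348), P3=(126.767,163.873); sampled at t=k/8. Machine vertices: (111.024,17.259) → (107.092,16.502) → (105.141,18.407) → (105.022,21.883) → (106.590,25.840) → (109.695,29.189) → (114.192,30.838) → (119.932,29.699) → (126.767,24.680). Open path.

**Shape 2** — `<rect>` rectangle, stroke `#ff8800` → engrave (S210, F2137). Machine vertices: (102.606,93.226) → (116.398,93.226) → (116.398,56.321) → (102.606,56.321) → (102.606,93.226). Closed: final G1 returns to the first vertex.

G21
G90
G00 X111.024 Y17.259
M3 S210
G01 X107.092 Y16.502 F2137
G01 X105.141 Y18.407
G01 X105.022 Y21.883
G01 X106.590 Y25.840
G01 X109.695 Y29.189
G01 X114.192 Y30.838
G01 X119.932 Y29.699
G01 X126.767 Y24.680
M5
G00 X102.606 Y93.226
M3 S210
G01 X116.398 Y93.226 F2137
G01 X116.398 Y56.321
G01 X102.606 Y56.321
G01 X102.606 Y93.226
M5
G00 X0.000 Y0.000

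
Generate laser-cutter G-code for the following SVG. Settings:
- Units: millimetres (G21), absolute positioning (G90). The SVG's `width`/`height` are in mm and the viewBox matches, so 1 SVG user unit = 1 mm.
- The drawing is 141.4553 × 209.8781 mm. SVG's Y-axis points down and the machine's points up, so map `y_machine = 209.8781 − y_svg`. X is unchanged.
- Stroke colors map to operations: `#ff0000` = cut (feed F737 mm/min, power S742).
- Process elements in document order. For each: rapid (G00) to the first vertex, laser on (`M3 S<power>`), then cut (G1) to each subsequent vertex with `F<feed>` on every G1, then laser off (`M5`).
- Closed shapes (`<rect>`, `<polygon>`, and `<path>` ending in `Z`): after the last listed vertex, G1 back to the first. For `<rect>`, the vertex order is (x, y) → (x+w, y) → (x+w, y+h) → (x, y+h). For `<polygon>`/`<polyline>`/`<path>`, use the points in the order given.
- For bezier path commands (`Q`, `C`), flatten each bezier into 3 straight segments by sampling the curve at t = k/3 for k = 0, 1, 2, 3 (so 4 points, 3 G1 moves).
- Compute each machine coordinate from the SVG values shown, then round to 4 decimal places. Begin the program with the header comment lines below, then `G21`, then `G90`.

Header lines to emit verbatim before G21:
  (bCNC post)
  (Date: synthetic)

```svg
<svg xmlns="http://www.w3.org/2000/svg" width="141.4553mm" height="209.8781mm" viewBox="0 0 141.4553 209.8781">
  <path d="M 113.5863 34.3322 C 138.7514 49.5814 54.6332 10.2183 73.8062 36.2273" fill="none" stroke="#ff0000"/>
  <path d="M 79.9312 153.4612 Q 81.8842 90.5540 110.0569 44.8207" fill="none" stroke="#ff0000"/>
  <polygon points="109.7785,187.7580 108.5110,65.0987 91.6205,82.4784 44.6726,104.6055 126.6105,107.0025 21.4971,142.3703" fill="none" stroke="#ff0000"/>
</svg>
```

(bCNC post)
(Date: synthetic)
G21
G90
G00 X113.5863 Y175.5459
M3 S742
G1 X110.1968 Y174.0569 F737
G1 X81.1905 Y182.3130 F737
G1 X73.8062 Y173.6508 F737
M5
G00 X79.9312 Y56.4169
M3 S742
G1 X84.1465 Y96.4468 F737
G1 X94.1884 Y132.6603 F737
G1 X110.0569 Y165.0574 F737
M5
G00 X109.7785 Y22.1201
M3 S742
G1 X108.5110 Y144.7794 F737
G1 X91.6205 Y127.3997 F737
G1 X44.6726 Y105.2726 F737
G1 X126.6105 Y102.8756 F737
G1 X21.4971 Y67.5078 F737
G1 X109.7785 Y22.1201 F737
M5

Since the viewBox matches the mm dimensions, user units are millimetres directly. The only transform is the Y-flip y_m = 209.8781 − y_svg.

Shape 1 is a cubic bezier drawn with `<path>`. Its stroke #ff0000 means cut at S742, F737. After flipping Y the toolpath is (113.5863,175.5459) → (110.1968,174.0569) → (81.1905,182.3130) → (73.8062,173.6508).

Shape 2 is a quadratic bezier drawn with `<path>`. Its stroke #ff0000 means cut at S742, F737. After flipping Y the toolpath is (79.9312,56.4169) → (84.1465,96.4468) → (94.1884,132.6603) → (110.0569,165.0574).

Shape 3 is a closed polygon drawn with `<polygon>`. Its stroke #ff0000 means cut at S742, F737. After flipping Y the toolpath is (109.7785,22.1201) → (108.5110,144.7794) → (91.6205,127.3997) → (44.6726,105.2726) → (126.6105,102.8756) → (21.4971,67.5078) → (109.7785,22.1201), returning to the start.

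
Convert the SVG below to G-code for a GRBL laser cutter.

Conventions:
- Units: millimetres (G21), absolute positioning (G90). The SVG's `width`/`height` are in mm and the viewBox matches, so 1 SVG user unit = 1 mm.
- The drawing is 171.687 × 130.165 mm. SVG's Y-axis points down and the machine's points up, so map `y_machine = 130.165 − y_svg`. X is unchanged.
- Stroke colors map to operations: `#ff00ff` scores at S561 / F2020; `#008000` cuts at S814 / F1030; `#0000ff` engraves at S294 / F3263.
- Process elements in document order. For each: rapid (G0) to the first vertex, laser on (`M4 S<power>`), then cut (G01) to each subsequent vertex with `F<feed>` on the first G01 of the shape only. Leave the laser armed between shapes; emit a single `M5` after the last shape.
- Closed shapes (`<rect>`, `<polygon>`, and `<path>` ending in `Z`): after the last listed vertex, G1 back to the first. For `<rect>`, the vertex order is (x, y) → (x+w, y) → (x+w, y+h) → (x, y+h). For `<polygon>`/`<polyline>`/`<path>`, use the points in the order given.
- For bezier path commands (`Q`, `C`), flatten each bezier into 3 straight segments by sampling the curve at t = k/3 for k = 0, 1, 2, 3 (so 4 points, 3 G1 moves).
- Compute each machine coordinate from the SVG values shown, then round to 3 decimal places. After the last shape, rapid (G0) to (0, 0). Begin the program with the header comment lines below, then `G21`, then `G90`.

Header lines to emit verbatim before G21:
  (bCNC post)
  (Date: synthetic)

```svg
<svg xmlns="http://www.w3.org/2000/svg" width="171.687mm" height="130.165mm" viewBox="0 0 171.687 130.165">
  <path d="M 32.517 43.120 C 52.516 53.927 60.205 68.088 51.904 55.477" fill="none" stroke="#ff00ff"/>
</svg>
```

(bCNC post)
(Date: synthetic)
G21
G90
G0 X32.517 Y87.045
M4 S561
G01 X48.276 Y76.236 F2020
G01 X55.011 Y69.885
G01 X51.904 Y74.688
M5
G0 X0.000 Y0.000

viewBox `0 0 171.687 130.165` with mm width/height → 1 unit = 1 mm. Flip: y_m = 130.165 − y_svg.

**Shape 1** — `<path>` cubic bezier, stroke `#ff00ff` → score (S561, F2020). Control points (SVG): P0=(32.517,43.120), P1=(52.516,53.927), P2=(60.205,68.088), P3=(51.904,55.477); sampled at t=k/3. Machine vertices: (32.517,87.045) → (48.276,76.236) → (55.011,69.885) → (51.904,74.688). Open path.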